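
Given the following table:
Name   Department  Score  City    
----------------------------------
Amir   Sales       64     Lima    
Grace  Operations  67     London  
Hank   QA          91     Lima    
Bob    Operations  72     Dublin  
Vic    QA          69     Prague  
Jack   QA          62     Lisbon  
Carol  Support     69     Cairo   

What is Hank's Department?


Row 3: Hank
Department = QA

ANSWER: QA


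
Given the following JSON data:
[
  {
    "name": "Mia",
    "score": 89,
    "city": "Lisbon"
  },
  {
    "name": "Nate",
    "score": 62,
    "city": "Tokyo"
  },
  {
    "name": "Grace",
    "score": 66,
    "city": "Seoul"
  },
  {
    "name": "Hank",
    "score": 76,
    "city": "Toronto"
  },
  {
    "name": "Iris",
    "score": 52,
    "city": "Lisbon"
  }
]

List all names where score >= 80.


Filtering records where score >= 80:
  Mia (score=89) -> YES
  Nate (score=62) -> no
  Grace (score=66) -> no
  Hank (score=76) -> no
  Iris (score=52) -> no


ANSWER: Mia


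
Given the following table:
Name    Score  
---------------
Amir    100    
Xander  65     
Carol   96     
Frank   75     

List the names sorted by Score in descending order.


Sorting by Score (descending):
  Amir: 100
  Carol: 96
  Frank: 75
  Xander: 65


ANSWER: Amir, Carol, Frank, Xander


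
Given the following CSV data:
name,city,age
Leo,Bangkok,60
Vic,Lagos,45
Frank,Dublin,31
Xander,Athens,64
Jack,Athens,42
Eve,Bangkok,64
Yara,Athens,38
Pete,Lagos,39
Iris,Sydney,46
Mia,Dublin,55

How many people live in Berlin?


Scanning city column for 'Berlin':
Total matches: 0

ANSWER: 0


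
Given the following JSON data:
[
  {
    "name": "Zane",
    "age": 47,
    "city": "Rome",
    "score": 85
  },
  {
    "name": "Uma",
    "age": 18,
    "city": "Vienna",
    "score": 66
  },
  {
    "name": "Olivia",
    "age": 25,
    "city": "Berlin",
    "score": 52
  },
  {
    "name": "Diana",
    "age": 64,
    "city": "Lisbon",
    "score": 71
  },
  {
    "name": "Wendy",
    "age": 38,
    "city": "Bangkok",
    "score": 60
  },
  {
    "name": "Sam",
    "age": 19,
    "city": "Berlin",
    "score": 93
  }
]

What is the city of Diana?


Looking up record where name = Diana
Record index: 3
Field 'city' = Lisbon

ANSWER: Lisbon


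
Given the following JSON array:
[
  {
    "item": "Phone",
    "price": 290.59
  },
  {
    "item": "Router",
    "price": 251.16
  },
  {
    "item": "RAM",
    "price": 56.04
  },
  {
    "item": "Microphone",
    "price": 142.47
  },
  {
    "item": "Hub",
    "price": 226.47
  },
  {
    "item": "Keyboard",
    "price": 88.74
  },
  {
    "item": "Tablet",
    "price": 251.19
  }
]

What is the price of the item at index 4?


Array index 4 -> Hub
price = 226.47

ANSWER: 226.47


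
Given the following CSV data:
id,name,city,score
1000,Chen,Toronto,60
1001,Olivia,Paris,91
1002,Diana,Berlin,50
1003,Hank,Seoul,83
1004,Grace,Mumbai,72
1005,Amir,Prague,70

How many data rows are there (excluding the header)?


Counting rows (excluding header):
Header: id,name,city,score
Data rows: 6

ANSWER: 6


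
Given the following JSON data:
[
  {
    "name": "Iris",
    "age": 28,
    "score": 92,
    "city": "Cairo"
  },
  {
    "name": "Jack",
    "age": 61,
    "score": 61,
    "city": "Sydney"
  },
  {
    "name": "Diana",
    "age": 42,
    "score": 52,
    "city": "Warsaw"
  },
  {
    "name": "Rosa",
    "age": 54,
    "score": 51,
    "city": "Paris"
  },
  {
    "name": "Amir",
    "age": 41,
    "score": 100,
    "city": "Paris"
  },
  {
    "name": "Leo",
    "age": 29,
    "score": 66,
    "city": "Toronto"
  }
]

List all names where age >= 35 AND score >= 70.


Checking both conditions:
  Iris (age=28, score=92) -> no
  Jack (age=61, score=61) -> no
  Diana (age=42, score=52) -> no
  Rosa (age=54, score=51) -> no
  Amir (age=41, score=100) -> YES
  Leo (age=29, score=66) -> no


ANSWER: Amir


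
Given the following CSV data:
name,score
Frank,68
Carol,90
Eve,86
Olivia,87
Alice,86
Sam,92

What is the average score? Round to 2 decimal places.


Scores: 68, 90, 86, 87, 86, 92
Sum = 509
Count = 6
Average = 509 / 6 = 84.83

ANSWER: 84.83


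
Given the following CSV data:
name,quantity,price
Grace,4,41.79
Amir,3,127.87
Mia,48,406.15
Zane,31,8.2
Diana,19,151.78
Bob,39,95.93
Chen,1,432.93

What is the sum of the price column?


Values in 'price' column:
  Row 1: 41.79
  Row 2: 127.87
  Row 3: 406.15
  Row 4: 8.2
  Row 5: 151.78
  Row 6: 95.93
  Row 7: 432.93
Sum = 41.79 + 127.87 + 406.15 + 8.2 + 151.78 + 95.93 + 432.93 = 1264.65

ANSWER: 1264.65


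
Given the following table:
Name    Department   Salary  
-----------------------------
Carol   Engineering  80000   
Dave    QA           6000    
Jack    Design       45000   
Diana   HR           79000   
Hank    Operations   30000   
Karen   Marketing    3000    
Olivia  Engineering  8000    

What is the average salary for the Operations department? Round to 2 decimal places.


Operations department members:
  Hank: 30000
Sum = 30000
Count = 1
Average = 30000 / 1 = 30000.00

ANSWER: 30000.00


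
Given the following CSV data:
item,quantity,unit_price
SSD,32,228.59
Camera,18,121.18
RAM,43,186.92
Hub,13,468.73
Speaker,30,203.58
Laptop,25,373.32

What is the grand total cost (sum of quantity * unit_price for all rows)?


Computing row totals:
  SSD: 32 * 228.59 = 7314.88
  Camera: 18 * 121.18 = 2181.24
  RAM: 43 * 186.92 = 8037.56
  Hub: 13 * 468.73 = 6093.49
  Speaker: 30 * 203.58 = 6107.4
  Laptop: 25 * 373.32 = 9333.0
Grand total = 7314.88 + 2181.24 + 8037.56 + 6093.49 + 6107.4 + 9333.0 = 39067.57

ANSWER: 39067.57


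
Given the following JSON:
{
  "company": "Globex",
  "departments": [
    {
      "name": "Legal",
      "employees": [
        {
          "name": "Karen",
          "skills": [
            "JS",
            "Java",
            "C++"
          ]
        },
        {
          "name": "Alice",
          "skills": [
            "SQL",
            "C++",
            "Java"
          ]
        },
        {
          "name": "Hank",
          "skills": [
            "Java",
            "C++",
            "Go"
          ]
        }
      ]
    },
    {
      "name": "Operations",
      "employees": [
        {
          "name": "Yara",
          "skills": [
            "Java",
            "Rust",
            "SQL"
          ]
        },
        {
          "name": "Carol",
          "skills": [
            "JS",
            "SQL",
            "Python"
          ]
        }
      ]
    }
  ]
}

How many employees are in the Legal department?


Path: departments[0].employees
Count: 3

ANSWER: 3


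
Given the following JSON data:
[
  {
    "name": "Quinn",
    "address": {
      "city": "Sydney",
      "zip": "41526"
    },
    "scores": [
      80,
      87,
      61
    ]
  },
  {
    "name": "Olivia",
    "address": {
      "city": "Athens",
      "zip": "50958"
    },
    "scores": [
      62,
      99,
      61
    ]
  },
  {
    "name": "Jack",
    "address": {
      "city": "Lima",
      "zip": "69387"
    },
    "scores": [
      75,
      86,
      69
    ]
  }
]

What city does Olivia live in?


Path: records[1].address.city
Value: Athens

ANSWER: Athens


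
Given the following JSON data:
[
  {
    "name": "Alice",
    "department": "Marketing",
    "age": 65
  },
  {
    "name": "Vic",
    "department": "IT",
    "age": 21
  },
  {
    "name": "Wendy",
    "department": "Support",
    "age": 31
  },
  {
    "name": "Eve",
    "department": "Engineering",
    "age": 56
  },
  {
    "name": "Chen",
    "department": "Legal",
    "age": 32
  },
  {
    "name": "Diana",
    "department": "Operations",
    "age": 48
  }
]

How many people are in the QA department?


Scanning records for department = QA
  No matches found
Count: 0

ANSWER: 0


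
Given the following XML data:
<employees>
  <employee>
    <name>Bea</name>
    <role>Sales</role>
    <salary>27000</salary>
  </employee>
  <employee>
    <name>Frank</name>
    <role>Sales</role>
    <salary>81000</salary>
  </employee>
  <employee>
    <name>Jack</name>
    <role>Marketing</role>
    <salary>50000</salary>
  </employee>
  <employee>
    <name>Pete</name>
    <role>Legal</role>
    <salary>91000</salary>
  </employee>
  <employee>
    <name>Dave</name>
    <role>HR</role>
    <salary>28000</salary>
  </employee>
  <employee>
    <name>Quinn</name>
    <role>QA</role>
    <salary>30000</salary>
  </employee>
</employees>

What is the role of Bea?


Searching for <employee> with <name>Bea</name>
Found at position 1
<role>Sales</role>

ANSWER: Sales


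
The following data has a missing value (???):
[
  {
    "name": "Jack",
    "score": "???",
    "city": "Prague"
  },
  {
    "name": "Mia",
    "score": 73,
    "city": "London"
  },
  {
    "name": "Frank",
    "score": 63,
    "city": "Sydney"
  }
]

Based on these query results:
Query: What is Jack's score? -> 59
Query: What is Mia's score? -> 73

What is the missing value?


The missing value is Jack's score
From query: Jack's score = 59

ANSWER: 59


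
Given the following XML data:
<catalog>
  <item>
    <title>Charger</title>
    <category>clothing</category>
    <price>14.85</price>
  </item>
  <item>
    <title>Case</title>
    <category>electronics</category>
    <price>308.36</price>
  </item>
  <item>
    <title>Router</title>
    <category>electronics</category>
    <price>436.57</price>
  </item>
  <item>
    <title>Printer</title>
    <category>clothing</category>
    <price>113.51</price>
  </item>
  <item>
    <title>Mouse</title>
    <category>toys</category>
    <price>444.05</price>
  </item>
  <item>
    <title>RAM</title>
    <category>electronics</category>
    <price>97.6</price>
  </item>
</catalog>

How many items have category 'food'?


Scanning <item> elements for <category>food</category>:
Count: 0

ANSWER: 0


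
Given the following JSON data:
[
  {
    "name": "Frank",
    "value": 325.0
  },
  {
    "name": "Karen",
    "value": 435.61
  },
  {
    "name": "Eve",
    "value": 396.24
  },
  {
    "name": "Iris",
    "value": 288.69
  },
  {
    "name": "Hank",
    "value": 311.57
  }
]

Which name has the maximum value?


Comparing values:
  Frank: 325.0
  Karen: 435.61
  Eve: 396.24
  Iris: 288.69
  Hank: 311.57
Maximum: Karen (435.61)

ANSWER: Karen


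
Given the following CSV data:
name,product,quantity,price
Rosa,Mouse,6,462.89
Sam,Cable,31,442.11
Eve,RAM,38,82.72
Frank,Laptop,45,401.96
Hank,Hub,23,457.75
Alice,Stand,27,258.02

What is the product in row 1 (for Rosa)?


Row 1: Rosa
Column 'product' = Mouse

ANSWER: Mouse


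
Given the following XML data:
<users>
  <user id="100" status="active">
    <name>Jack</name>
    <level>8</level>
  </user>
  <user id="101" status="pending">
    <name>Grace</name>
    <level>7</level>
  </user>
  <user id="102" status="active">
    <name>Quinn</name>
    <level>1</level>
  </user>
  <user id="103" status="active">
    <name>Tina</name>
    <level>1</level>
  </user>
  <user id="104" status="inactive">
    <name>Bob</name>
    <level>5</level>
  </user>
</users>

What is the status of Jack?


Finding user with name = Jack
user id="100" status="active"

ANSWER: active


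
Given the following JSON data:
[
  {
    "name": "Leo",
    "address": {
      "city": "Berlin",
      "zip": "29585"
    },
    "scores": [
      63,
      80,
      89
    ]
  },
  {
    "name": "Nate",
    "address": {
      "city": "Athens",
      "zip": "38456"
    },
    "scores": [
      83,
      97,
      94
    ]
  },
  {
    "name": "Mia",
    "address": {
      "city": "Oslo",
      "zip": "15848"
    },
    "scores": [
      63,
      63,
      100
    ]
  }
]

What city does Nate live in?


Path: records[1].address.city
Value: Athens

ANSWER: Athens


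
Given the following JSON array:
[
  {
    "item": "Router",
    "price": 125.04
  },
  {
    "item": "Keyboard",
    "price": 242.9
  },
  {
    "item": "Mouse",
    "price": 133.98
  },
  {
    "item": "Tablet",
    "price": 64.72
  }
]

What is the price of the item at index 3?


Array index 3 -> Tablet
price = 64.72

ANSWER: 64.72


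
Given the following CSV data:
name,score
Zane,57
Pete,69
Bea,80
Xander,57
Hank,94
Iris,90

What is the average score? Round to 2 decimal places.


Scores: 57, 69, 80, 57, 94, 90
Sum = 447
Count = 6
Average = 447 / 6 = 74.50

ANSWER: 74.50


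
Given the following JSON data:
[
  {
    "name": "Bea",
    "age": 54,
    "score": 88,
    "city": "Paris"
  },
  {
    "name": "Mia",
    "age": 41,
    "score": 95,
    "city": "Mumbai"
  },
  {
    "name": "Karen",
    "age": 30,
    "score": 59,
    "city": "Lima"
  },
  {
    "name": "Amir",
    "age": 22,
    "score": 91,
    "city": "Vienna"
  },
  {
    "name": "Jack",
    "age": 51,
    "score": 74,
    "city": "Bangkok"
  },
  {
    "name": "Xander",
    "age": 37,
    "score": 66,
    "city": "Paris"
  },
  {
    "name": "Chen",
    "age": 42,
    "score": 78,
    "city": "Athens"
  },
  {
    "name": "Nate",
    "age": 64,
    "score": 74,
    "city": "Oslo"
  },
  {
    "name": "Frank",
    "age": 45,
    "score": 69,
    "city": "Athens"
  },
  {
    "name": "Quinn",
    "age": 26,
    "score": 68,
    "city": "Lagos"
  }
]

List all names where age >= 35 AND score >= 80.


Checking both conditions:
  Bea (age=54, score=88) -> YES
  Mia (age=41, score=95) -> YES
  Karen (age=30, score=59) -> no
  Amir (age=22, score=91) -> no
  Jack (age=51, score=74) -> no
  Xander (age=37, score=66) -> no
  Chen (age=42, score=78) -> no
  Nate (age=64, score=74) -> no
  Frank (age=45, score=69) -> no
  Quinn (age=26, score=68) -> no


ANSWER: Bea, Mia


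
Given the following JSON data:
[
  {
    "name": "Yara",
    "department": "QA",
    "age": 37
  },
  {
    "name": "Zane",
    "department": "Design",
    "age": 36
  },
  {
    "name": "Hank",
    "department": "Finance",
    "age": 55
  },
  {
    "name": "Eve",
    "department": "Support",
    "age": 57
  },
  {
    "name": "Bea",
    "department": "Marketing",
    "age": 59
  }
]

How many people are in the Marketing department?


Scanning records for department = Marketing
  Record 4: Bea
Count: 1

ANSWER: 1


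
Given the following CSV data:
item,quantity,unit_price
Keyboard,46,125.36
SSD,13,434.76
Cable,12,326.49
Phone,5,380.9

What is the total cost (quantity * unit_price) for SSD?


Row: SSD
quantity = 13
unit_price = 434.76
total = 13 * 434.76 = 5651.88

ANSWER: 5651.88


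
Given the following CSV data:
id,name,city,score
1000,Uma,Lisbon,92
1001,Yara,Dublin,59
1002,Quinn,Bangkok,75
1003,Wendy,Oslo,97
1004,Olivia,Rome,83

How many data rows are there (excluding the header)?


Counting rows (excluding header):
Header: id,name,city,score
Data rows: 5

ANSWER: 5


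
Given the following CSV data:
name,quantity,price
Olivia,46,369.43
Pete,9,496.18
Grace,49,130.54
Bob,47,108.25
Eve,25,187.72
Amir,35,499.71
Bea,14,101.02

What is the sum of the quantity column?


Values in 'quantity' column:
  Row 1: 46
  Row 2: 9
  Row 3: 49
  Row 4: 47
  Row 5: 25
  Row 6: 35
  Row 7: 14
Sum = 46 + 9 + 49 + 47 + 25 + 35 + 14 = 225

ANSWER: 225


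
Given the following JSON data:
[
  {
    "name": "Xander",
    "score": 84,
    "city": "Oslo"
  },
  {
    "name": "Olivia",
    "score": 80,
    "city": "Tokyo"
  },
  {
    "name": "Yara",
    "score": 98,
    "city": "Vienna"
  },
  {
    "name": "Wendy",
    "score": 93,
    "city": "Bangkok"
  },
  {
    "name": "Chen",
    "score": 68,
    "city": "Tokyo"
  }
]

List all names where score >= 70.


Filtering records where score >= 70:
  Xander (score=84) -> YES
  Olivia (score=80) -> YES
  Yara (score=98) -> YES
  Wendy (score=93) -> YES
  Chen (score=68) -> no


ANSWER: Xander, Olivia, Yara, Wendy


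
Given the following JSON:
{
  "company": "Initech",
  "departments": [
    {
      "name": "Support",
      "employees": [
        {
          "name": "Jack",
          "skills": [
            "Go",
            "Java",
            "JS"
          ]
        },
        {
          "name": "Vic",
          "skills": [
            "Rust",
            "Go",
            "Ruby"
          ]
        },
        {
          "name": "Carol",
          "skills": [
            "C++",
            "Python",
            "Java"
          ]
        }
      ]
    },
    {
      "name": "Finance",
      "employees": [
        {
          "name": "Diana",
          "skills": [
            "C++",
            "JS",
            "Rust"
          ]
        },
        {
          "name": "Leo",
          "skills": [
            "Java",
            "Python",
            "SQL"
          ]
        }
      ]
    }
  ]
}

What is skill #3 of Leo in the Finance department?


Path: departments[1].employees[1].skills[2]
Value: SQL

ANSWER: SQL


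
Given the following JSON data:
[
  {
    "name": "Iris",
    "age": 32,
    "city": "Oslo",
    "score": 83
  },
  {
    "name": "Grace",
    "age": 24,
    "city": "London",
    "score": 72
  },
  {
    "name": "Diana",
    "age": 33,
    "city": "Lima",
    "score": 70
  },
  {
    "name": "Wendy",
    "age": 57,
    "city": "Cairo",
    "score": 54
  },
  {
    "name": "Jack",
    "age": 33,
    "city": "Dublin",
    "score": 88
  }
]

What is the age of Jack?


Looking up record where name = Jack
Record index: 4
Field 'age' = 33

ANSWER: 33


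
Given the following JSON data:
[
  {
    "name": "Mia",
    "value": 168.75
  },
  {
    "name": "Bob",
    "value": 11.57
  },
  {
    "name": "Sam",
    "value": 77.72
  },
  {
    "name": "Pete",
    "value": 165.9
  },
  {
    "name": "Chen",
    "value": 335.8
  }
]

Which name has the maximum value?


Comparing values:
  Mia: 168.75
  Bob: 11.57
  Sam: 77.72
  Pete: 165.9
  Chen: 335.8
Maximum: Chen (335.8)

ANSWER: Chen


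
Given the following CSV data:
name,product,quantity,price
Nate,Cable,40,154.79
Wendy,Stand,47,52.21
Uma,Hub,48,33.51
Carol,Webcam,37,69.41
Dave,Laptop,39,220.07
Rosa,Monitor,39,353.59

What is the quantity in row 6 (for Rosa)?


Row 6: Rosa
Column 'quantity' = 39

ANSWER: 39


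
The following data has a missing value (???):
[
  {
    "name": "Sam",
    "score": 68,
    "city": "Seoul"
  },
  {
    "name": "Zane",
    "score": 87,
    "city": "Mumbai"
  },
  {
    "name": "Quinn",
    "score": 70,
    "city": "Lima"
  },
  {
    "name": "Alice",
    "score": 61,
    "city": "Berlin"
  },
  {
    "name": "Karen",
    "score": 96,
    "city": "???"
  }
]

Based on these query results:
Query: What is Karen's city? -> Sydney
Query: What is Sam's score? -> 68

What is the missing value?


The missing value is Karen's city
From query: Karen's city = Sydney

ANSWER: Sydney


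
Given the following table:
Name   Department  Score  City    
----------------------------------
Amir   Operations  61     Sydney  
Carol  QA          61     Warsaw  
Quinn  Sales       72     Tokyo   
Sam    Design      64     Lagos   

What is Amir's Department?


Row 1: Amir
Department = Operations

ANSWER: Operations


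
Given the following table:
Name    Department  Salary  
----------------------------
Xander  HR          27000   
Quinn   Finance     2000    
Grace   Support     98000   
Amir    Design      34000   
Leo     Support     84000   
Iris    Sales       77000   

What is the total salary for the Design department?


Design department members:
  Amir: 34000
Total = 34000 = 34000

ANSWER: 34000


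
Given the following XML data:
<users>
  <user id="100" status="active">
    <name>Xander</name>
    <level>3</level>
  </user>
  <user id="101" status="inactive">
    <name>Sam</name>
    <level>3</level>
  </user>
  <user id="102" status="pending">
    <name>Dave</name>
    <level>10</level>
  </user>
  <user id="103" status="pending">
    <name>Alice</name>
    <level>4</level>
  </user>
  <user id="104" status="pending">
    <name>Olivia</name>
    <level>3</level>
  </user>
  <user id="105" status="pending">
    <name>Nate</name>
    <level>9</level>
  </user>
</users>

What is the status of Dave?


Finding user with name = Dave
user id="102" status="pending"

ANSWER: pending


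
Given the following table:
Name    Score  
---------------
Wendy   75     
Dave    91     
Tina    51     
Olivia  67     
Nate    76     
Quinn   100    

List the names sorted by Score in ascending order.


Sorting by Score (ascending):
  Tina: 51
  Olivia: 67
  Wendy: 75
  Nate: 76
  Dave: 91
  Quinn: 100


ANSWER: Tina, Olivia, Wendy, Nate, Dave, Quinn


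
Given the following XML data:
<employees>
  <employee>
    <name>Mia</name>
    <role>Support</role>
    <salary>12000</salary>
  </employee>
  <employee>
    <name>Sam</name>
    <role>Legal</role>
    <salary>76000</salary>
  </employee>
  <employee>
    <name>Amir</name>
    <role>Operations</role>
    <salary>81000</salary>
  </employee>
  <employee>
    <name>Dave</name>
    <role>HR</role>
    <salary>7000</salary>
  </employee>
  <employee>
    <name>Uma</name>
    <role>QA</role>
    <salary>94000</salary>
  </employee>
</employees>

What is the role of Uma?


Searching for <employee> with <name>Uma</name>
Found at position 5
<role>QA</role>

ANSWER: QA


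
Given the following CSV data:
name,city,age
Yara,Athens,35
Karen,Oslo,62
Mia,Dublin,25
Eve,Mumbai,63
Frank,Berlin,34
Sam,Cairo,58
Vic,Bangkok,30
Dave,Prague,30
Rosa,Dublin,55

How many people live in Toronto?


Scanning city column for 'Toronto':
Total matches: 0

ANSWER: 0


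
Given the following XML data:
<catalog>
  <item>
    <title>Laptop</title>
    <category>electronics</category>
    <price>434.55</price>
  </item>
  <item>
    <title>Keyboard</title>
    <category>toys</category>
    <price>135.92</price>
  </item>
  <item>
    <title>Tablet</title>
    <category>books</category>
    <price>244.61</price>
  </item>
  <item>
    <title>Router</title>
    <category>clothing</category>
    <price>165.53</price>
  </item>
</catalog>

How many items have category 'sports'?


Scanning <item> elements for <category>sports</category>:
Count: 0

ANSWER: 0


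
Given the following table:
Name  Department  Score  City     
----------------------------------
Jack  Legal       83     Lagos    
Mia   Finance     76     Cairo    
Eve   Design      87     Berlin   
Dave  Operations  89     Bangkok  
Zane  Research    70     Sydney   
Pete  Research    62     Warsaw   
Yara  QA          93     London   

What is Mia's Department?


Row 2: Mia
Department = Finance

ANSWER: Finance


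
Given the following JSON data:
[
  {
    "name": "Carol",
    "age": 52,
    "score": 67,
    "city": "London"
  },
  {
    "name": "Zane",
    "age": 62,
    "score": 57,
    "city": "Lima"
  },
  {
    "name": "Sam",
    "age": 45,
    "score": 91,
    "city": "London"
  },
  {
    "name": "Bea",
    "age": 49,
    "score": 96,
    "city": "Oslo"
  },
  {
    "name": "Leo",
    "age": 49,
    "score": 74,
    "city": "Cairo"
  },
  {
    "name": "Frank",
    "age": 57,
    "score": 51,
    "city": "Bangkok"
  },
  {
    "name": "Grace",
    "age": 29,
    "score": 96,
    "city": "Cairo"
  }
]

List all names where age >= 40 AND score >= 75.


Checking both conditions:
  Carol (age=52, score=67) -> no
  Zane (age=62, score=57) -> no
  Sam (age=45, score=91) -> YES
  Bea (age=49, score=96) -> YES
  Leo (age=49, score=74) -> no
  Frank (age=57, score=51) -> no
  Grace (age=29, score=96) -> no


ANSWER: Sam, Bea


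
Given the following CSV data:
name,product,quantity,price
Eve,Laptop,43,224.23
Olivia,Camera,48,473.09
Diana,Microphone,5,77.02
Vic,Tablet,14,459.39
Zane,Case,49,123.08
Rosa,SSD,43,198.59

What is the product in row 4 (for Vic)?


Row 4: Vic
Column 'product' = Tablet

ANSWER: Tablet


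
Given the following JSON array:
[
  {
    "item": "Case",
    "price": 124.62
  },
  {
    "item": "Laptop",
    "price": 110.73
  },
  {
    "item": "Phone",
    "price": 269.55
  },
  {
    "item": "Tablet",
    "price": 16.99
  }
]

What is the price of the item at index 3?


Array index 3 -> Tablet
price = 16.99

ANSWER: 16.99


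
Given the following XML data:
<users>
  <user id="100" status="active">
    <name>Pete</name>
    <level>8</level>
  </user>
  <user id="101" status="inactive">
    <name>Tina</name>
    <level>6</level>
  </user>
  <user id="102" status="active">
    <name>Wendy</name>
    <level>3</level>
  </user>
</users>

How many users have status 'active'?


Counting users with status='active':
  Pete (id=100) -> MATCH
  Wendy (id=102) -> MATCH
Count: 2

ANSWER: 2


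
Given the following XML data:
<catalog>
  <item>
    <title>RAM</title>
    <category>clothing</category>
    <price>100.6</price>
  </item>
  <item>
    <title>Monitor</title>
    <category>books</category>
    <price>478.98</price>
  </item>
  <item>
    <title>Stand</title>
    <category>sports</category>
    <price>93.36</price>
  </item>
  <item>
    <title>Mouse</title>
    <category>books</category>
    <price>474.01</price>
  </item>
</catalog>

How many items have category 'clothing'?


Scanning <item> elements for <category>clothing</category>:
  Item 1: RAM -> MATCH
Count: 1

ANSWER: 1


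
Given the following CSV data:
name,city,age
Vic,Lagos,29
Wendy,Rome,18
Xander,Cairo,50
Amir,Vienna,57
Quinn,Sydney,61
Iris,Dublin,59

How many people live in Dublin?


Scanning city column for 'Dublin':
  Row 6: Iris -> MATCH
Total matches: 1

ANSWER: 1


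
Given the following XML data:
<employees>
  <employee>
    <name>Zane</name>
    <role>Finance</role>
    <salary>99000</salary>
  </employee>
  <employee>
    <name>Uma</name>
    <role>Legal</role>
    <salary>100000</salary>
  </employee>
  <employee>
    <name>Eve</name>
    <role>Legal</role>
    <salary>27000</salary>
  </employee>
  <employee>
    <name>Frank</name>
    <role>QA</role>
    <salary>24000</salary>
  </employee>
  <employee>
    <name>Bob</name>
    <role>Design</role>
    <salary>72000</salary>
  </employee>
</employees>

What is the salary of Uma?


Searching for <employee> with <name>Uma</name>
Found at position 2
<salary>100000</salary>

ANSWER: 100000


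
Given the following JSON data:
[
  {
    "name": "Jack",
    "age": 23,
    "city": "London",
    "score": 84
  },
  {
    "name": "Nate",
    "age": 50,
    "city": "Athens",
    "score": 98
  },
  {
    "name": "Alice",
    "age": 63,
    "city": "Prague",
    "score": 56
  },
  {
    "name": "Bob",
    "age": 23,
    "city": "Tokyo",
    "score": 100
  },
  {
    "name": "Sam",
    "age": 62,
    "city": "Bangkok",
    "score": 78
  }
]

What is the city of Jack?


Looking up record where name = Jack
Record index: 0
Field 'city' = London

ANSWER: London


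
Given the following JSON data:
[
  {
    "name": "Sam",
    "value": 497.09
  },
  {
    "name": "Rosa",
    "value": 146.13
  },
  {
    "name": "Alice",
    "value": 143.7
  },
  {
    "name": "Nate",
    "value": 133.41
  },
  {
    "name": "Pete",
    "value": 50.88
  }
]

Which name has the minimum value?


Comparing values:
  Sam: 497.09
  Rosa: 146.13
  Alice: 143.7
  Nate: 133.41
  Pete: 50.88
Minimum: Pete (50.88)

ANSWER: Pete


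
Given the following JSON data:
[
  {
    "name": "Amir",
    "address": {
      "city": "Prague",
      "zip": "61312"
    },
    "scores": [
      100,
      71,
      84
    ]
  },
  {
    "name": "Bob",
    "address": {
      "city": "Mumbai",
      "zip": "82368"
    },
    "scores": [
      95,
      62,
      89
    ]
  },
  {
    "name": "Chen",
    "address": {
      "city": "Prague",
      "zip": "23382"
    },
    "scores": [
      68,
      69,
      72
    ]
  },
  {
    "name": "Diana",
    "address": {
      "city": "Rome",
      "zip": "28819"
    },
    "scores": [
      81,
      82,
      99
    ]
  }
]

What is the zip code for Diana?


Path: records[3].address.zip
Value: 28819

ANSWER: 28819


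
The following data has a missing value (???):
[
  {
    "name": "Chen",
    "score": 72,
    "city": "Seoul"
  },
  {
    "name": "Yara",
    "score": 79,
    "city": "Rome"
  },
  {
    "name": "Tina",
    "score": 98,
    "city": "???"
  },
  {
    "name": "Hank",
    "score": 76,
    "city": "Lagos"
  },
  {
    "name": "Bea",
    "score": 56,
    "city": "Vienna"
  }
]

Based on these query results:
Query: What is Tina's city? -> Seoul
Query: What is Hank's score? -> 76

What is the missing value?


The missing value is Tina's city
From query: Tina's city = Seoul

ANSWER: Seoul


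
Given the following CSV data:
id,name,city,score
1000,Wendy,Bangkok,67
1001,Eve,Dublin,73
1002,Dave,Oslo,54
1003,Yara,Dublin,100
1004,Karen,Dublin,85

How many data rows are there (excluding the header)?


Counting rows (excluding header):
Header: id,name,city,score
Data rows: 5

ANSWER: 5


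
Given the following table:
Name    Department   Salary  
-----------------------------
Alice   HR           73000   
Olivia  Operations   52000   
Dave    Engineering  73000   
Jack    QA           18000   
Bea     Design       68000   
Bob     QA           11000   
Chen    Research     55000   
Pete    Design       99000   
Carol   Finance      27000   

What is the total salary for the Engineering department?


Engineering department members:
  Dave: 73000
Total = 73000 = 73000

ANSWER: 73000


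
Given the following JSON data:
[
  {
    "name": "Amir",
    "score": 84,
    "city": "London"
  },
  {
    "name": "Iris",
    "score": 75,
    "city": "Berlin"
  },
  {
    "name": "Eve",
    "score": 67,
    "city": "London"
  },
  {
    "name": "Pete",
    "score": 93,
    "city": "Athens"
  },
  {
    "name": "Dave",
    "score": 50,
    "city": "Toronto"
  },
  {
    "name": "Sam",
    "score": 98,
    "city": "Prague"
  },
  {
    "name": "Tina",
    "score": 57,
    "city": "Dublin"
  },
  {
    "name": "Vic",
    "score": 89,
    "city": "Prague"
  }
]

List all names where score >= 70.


Filtering records where score >= 70:
  Amir (score=84) -> YES
  Iris (score=75) -> YES
  Eve (score=67) -> no
  Pete (score=93) -> YES
  Dave (score=50) -> no
  Sam (score=98) -> YES
  Tina (score=57) -> no
  Vic (score=89) -> YES


ANSWER: Amir, Iris, Pete, Sam, Vic


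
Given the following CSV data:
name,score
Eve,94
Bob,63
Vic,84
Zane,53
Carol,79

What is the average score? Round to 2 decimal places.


Scores: 94, 63, 84, 53, 79
Sum = 373
Count = 5
Average = 373 / 5 = 74.60

ANSWER: 74.60


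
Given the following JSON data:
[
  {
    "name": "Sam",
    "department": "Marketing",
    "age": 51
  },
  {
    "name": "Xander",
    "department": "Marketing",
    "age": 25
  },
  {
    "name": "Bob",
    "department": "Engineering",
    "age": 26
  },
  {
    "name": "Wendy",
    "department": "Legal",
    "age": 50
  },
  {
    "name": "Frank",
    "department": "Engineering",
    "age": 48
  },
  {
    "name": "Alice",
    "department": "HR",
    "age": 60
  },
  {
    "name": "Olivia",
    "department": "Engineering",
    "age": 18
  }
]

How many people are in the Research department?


Scanning records for department = Research
  No matches found
Count: 0

ANSWER: 0


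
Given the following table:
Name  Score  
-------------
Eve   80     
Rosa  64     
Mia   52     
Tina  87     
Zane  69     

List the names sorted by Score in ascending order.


Sorting by Score (ascending):
  Mia: 52
  Rosa: 64
  Zane: 69
  Eve: 80
  Tina: 87


ANSWER: Mia, Rosa, Zane, Eve, Tina


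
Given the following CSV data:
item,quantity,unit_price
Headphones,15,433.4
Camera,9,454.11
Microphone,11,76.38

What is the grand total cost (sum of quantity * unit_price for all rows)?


Computing row totals:
  Headphones: 15 * 433.4 = 6501.0
  Camera: 9 * 454.11 = 4086.99
  Microphone: 11 * 76.38 = 840.18
Grand total = 6501.0 + 4086.99 + 840.18 = 11428.17

ANSWER: 11428.17


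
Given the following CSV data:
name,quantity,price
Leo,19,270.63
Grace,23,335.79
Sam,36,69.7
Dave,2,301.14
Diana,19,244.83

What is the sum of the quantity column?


Values in 'quantity' column:
  Row 1: 19
  Row 2: 23
  Row 3: 36
  Row 4: 2
  Row 5: 19
Sum = 19 + 23 + 36 + 2 + 19 = 99

ANSWER: 99


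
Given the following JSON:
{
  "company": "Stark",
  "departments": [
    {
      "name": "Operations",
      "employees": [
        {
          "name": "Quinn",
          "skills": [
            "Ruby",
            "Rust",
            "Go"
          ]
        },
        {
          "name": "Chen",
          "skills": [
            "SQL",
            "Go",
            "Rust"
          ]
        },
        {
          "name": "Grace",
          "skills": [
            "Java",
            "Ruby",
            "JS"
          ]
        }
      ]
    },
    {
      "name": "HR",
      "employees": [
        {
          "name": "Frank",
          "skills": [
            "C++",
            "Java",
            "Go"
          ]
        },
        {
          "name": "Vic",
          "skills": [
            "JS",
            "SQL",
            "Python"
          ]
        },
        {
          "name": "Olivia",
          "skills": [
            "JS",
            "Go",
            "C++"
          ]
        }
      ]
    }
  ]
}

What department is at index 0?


Path: departments[0].name
Value: Operations

ANSWER: Operations


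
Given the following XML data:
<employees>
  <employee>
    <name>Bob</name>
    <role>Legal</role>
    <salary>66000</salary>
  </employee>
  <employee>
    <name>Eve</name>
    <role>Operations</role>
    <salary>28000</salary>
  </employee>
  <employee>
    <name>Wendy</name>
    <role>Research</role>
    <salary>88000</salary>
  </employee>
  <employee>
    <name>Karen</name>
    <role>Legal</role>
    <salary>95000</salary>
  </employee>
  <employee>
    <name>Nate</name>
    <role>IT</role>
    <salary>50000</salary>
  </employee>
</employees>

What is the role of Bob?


Searching for <employee> with <name>Bob</name>
Found at position 1
<role>Legal</role>

ANSWER: Legal


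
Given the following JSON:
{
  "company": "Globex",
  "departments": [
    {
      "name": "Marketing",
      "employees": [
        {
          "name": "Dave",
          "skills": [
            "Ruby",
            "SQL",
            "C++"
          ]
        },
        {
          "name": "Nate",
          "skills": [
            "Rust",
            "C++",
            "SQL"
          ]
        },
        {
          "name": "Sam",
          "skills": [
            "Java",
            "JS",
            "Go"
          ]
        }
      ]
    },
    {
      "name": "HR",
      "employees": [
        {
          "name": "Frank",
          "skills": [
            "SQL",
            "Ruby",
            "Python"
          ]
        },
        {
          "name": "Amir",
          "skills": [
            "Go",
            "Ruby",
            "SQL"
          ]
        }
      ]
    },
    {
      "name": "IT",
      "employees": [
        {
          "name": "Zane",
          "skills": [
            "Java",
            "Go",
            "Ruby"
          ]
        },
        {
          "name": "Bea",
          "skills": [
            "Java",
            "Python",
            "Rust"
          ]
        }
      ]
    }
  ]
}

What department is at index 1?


Path: departments[1].name
Value: HR

ANSWER: HR


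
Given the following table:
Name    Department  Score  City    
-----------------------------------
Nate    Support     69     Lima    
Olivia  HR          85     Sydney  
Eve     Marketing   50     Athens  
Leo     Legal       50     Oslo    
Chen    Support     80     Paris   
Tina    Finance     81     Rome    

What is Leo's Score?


Row 4: Leo
Score = 50

ANSWER: 50


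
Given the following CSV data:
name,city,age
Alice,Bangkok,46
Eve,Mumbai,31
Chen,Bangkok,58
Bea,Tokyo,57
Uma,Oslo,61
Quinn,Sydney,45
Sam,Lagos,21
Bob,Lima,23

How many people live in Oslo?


Scanning city column for 'Oslo':
  Row 5: Uma -> MATCH
Total matches: 1

ANSWER: 1


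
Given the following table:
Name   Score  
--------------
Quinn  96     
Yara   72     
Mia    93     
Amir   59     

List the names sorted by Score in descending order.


Sorting by Score (descending):
  Quinn: 96
  Mia: 93
  Yara: 72
  Amir: 59


ANSWER: Quinn, Mia, Yara, Amir


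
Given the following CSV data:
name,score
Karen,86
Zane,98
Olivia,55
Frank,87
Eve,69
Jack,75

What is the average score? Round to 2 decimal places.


Scores: 86, 98, 55, 87, 69, 75
Sum = 470
Count = 6
Average = 470 / 6 = 78.33

ANSWER: 78.33


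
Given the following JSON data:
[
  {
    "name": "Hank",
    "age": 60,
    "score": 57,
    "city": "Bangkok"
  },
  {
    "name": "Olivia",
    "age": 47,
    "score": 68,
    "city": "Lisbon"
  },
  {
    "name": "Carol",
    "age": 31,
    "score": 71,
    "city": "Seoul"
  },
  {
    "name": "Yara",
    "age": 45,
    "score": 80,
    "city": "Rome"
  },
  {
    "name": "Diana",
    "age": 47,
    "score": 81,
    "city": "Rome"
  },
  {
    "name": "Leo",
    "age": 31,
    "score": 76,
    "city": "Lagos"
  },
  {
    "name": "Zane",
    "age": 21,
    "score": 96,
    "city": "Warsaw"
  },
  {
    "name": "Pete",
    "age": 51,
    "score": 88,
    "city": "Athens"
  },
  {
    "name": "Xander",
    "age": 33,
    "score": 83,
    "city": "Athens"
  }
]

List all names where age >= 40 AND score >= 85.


Checking both conditions:
  Hank (age=60, score=57) -> no
  Olivia (age=47, score=68) -> no
  Carol (age=31, score=71) -> no
  Yara (age=45, score=80) -> no
  Diana (age=47, score=81) -> no
  Leo (age=31, score=76) -> no
  Zane (age=21, score=96) -> no
  Pete (age=51, score=88) -> YES
  Xander (age=33, score=83) -> no


ANSWER: Pete


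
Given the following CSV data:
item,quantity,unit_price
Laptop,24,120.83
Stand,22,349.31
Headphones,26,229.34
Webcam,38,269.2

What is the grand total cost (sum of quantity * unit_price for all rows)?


Computing row totals:
  Laptop: 24 * 120.83 = 2899.92
  Stand: 22 * 349.31 = 7684.82
  Headphones: 26 * 229.34 = 5962.84
  Webcam: 38 * 269.2 = 10229.6
Grand total = 2899.92 + 7684.82 + 5962.84 + 10229.6 = 26777.18

ANSWER: 26777.18


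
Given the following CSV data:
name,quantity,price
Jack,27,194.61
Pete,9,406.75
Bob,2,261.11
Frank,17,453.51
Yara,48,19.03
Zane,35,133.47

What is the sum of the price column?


Values in 'price' column:
  Row 1: 194.61
  Row 2: 406.75
  Row 3: 261.11
  Row 4: 453.51
  Row 5: 19.03
  Row 6: 133.47
Sum = 194.61 + 406.75 + 261.11 + 453.51 + 19.03 + 133.47 = 1468.48

ANSWER: 1468.48


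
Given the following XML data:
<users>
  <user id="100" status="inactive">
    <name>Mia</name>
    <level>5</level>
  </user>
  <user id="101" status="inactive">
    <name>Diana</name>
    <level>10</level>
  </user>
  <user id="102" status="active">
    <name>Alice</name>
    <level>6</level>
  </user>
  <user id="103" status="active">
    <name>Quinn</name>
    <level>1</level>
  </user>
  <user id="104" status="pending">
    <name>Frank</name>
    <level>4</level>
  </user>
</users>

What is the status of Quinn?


Finding user with name = Quinn
user id="103" status="active"

ANSWER: active


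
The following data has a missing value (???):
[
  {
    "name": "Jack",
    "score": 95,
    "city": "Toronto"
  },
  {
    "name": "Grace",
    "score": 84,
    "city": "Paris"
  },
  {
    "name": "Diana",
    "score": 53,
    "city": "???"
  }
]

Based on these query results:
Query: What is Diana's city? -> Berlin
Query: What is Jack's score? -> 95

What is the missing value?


The missing value is Diana's city
From query: Diana's city = Berlin

ANSWER: Berlin


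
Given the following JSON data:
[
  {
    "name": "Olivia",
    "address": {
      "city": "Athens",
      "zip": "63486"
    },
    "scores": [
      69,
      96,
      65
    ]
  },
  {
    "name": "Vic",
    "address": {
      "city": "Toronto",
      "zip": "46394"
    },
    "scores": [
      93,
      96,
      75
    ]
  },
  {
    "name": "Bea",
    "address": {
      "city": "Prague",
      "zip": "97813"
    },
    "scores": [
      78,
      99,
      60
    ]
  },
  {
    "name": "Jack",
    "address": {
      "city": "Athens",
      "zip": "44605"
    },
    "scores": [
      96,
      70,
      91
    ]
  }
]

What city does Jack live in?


Path: records[3].address.city
Value: Athens

ANSWER: Athens


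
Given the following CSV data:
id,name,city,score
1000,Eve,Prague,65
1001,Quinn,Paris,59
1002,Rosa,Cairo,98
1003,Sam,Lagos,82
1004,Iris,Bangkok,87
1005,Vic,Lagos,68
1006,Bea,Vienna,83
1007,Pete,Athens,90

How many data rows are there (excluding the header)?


Counting rows (excluding header):
Header: id,name,city,score
Data rows: 8

ANSWER: 8
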